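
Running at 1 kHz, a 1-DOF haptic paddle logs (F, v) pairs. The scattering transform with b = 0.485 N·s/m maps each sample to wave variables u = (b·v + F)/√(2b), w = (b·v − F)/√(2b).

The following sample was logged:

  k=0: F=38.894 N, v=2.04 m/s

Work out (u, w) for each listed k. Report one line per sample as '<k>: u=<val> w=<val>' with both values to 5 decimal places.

k=0: b·v=0.485×2.04=0.98940; √(2b)=0.98489; u=(0.98940+38.894)/0.98489=40.49546, w=(0.98940−38.894)/0.98489=-38.48629

0: u=40.49546 w=-38.48629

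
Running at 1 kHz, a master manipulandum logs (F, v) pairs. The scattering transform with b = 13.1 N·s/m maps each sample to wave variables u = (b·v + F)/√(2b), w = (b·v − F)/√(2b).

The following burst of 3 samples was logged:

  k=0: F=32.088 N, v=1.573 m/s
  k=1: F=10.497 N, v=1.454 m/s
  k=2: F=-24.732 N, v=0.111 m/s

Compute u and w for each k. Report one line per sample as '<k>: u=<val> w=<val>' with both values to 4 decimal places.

0: u=10.2947 w=-2.2431
1: u=5.7720 w=1.6705
2: u=-4.5477 w=5.1159

k=0: b·v=13.1×1.573=20.6063; √(2b)=5.1186; u=(20.6063+32.088)/5.1186=10.2947, w=(20.6063−32.088)/5.1186=-2.2431
k=1: b·v=13.1×1.454=19.0474; √(2b)=5.1186; u=(19.0474+10.497)/5.1186=5.7720, w=(19.0474−10.497)/5.1186=1.6705
k=2: b·v=13.1×0.111=1.4541; √(2b)=5.1186; u=(1.4541+(-24.732))/5.1186=-4.5477, w=(1.4541−(-24.732))/5.1186=5.1159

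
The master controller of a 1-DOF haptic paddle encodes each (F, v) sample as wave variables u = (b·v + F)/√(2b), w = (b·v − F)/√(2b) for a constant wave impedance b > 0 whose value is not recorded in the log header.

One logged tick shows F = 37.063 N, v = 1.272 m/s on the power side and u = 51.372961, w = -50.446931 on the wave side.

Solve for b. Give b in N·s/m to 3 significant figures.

b = 0.265 N·s/m

u + w = 0.926030;  u + w = √(2b)·v, so √(2b) = 0.926030/1.272 = 0.728011.
b = (√(2b))²/2 = 0.530000/2 = 0.265000.
(Check via u − w = 2F/√(2b): u − w = 101.819892, 2F/√(2b) = 101.819889.)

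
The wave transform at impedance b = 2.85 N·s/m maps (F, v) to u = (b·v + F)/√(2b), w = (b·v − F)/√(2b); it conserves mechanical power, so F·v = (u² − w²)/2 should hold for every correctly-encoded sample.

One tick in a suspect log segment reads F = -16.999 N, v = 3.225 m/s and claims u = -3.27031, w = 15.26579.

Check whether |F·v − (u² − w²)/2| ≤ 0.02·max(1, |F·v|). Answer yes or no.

no

F·v = (-16.999)×3.225 = -54.8218 W.
(u² − w²)/2 = (10.6949 − 233.0443)/2 = -111.1747 W.
|Δ| = 56.3529;  2% of max(1, |F·v|) = 1.0964.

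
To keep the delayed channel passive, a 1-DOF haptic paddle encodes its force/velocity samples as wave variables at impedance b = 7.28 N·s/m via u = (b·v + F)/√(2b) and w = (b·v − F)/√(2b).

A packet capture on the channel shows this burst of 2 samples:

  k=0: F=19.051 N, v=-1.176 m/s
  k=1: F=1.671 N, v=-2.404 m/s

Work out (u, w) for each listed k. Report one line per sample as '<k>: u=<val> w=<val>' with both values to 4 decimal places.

0: u=2.7491 w=-7.2364
1: u=-4.1486 w=-5.0245

k=0: b·v=7.28×(-1.176)=-8.5613; √(2b)=3.8158; u=(-8.5613+19.051)/3.8158=2.7491, w=(-8.5613−19.051)/3.8158=-7.2364
k=1: b·v=7.28×(-2.404)=-17.5011; √(2b)=3.8158; u=(-17.5011+1.671)/3.8158=-4.1486, w=(-17.5011−1.671)/3.8158=-5.0245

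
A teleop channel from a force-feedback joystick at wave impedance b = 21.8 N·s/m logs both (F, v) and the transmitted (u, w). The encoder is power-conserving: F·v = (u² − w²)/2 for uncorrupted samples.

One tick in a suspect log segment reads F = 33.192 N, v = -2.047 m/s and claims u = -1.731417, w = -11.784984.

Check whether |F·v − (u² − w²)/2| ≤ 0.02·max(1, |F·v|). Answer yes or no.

F·v = 33.192×(-2.047) = -67.944024 W.
(u² − w²)/2 = (2.997805 − 138.885848)/2 = -67.944022 W.
|Δ| = 0.000002;  2% of max(1, |F·v|) = 1.358880.

yes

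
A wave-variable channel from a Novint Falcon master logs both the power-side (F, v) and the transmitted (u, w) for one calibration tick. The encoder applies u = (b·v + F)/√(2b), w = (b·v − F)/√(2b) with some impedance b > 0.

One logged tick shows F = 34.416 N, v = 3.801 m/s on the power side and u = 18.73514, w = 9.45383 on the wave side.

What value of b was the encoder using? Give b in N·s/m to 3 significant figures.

b = 27.5 N·s/m

u + w = 28.18897;  u + w = √(2b)·v, so √(2b) = 28.18897/3.801 = 7.41620.
b = (√(2b))²/2 = 55.00000/2 = 27.50000.
(Check via u − w = 2F/√(2b): u − w = 9.28131, 2F/√(2b) = 9.28131.)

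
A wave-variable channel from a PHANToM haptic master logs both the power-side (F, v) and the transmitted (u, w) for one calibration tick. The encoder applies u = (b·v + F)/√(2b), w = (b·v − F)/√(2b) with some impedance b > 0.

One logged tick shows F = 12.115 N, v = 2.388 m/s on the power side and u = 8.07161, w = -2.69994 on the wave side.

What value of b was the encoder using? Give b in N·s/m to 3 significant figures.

u + w = 5.37167;  u + w = √(2b)·v, so √(2b) = 5.37167/2.388 = 2.24944.
b = (√(2b))²/2 = 5.05999/2 = 2.53000.
(Check via u − w = 2F/√(2b): u − w = 10.77155, 2F/√(2b) = 10.77156.)

b = 2.53 N·s/m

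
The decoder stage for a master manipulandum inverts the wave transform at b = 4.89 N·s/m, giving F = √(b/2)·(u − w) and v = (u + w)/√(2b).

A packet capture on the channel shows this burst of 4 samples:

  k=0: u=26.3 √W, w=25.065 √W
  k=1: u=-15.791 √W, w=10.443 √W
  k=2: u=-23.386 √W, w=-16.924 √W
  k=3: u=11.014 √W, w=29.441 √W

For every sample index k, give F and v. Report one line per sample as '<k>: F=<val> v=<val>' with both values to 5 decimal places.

k=0: u−w=1.23500, u+w=51.36500; √(b/2)=1.56365, √(2b)=3.12730; F=1.56365×1.235=1.93111, v=51.36500/3.12730=16.42472
k=1: u−w=-26.23400, u+w=-5.34800; √(b/2)=1.56365, √(2b)=3.12730; F=1.56365×(-26.234)=-41.02078, v=-5.34800/3.12730=-1.71010
k=2: u−w=-6.46200, u+w=-40.31000; √(b/2)=1.56365, √(2b)=3.12730; F=1.56365×(-6.462)=-10.10430, v=-40.31000/3.12730=-12.88972
k=3: u−w=-18.42700, u+w=40.45500; √(b/2)=1.56365, √(2b)=3.12730; F=1.56365×(-18.427)=-28.81337, v=40.45500/3.12730=12.93608

0: F=1.93111 v=16.42472
1: F=-41.02078 v=-1.71010
2: F=-10.10430 v=-12.88972
3: F=-28.81337 v=12.93608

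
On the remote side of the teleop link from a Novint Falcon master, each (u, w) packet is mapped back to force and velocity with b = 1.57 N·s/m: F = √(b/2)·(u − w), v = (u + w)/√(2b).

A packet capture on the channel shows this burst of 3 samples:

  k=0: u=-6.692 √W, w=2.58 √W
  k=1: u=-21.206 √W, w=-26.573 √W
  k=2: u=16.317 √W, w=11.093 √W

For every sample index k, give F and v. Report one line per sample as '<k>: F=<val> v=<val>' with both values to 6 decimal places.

k=0: u−w=-9.272000, u+w=-4.112000; √(b/2)=0.886002, √(2b)=1.772005; F=0.886002×(-9.272)=-8.215013, v=-4.112000/1.772005=-2.320536
k=1: u−w=5.367000, u+w=-47.779000; √(b/2)=0.886002, √(2b)=1.772005; F=0.886002×5.367=4.755174, v=-47.779000/1.772005=-26.963250
k=2: u−w=5.224000, u+w=27.410000; √(b/2)=0.886002, √(2b)=1.772005; F=0.886002×5.224=4.628476, v=27.410000/1.772005=15.468358

0: F=-8.215013 v=-2.320536
1: F=4.755174 v=-26.963250
2: F=4.628476 v=15.468358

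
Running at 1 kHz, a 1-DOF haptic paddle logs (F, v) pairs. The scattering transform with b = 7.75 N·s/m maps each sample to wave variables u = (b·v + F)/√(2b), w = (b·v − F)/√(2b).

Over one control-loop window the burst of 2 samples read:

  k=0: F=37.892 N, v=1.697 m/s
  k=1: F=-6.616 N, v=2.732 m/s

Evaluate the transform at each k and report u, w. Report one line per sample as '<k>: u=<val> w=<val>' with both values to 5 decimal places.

0: u=12.96513 w=-6.28403
1: u=3.69748 w=7.05841

k=0: b·v=7.75×1.697=13.15175; √(2b)=3.93700; u=(13.15175+37.892)/3.93700=12.96513, w=(13.15175−37.892)/3.93700=-6.28403
k=1: b·v=7.75×2.732=21.17300; √(2b)=3.93700; u=(21.17300+(-6.616))/3.93700=3.69748, w=(21.17300−(-6.616))/3.93700=7.05841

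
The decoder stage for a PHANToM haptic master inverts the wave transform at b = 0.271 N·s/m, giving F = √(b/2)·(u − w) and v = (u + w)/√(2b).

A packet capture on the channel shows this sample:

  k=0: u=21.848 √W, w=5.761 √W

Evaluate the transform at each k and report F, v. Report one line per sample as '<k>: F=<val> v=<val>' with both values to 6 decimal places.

k=0: u−w=16.087000, u+w=27.609000; √(b/2)=0.368103, √(2b)=0.736206; F=0.368103×16.087=5.921677, v=27.609000/0.736206=37.501707

0: F=5.921677 v=37.501707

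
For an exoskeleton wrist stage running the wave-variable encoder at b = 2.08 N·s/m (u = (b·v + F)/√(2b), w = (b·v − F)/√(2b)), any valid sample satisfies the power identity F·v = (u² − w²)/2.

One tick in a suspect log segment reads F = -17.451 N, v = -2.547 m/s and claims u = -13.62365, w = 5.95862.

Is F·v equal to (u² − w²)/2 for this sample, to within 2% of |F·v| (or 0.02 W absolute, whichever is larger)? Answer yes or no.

no

F·v = (-17.451)×(-2.547) = 44.44770 W.
(u² − w²)/2 = (185.60384 − 35.50515)/2 = 75.04934 W.
|Δ| = 30.60165;  2% of max(1, |F·v|) = 0.88895.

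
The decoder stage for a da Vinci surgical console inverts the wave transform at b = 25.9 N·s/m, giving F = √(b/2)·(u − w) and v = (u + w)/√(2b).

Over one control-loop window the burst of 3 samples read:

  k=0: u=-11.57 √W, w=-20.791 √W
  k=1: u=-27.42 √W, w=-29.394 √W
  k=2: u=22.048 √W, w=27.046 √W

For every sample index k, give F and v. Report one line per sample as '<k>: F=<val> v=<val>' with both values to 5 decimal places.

k=0: u−w=9.22100, u+w=-32.36100; √(b/2)=3.59861, √(2b)=7.19722; F=3.59861×9.221=33.18279, v=-32.36100/7.19722=-4.49632
k=1: u−w=1.97400, u+w=-56.81400; √(b/2)=3.59861, √(2b)=7.19722; F=3.59861×1.974=7.10366, v=-56.81400/7.19722=-7.89388
k=2: u−w=-4.99800, u+w=49.09400; √(b/2)=3.59861, √(2b)=7.19722; F=3.59861×(-4.998)=-17.98586, v=49.09400/7.19722=6.82124

0: F=33.18279 v=-4.49632
1: F=7.10366 v=-7.89388
2: F=-17.98586 v=6.82124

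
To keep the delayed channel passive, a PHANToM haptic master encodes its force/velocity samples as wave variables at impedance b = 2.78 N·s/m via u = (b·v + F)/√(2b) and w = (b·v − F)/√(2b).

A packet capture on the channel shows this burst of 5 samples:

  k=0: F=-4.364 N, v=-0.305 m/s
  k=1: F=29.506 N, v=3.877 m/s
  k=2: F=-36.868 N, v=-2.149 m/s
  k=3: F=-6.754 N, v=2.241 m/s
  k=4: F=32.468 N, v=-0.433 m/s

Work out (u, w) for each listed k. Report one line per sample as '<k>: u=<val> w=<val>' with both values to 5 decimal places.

0: u=-2.21034 w=1.49116
1: u=17.08425 w=-7.94242
2: u=-18.16915 w=13.10188
3: u=-0.22223 w=5.50643
4: u=13.25900 w=-14.28000

k=0: b·v=2.78×(-0.305)=-0.84790; √(2b)=2.35797; u=(-0.84790+(-4.364))/2.35797=-2.21034, w=(-0.84790−(-4.364))/2.35797=1.49116
k=1: b·v=2.78×3.877=10.77806; √(2b)=2.35797; u=(10.77806+29.506)/2.35797=17.08425, w=(10.77806−29.506)/2.35797=-7.94242
k=2: b·v=2.78×(-2.149)=-5.97422; √(2b)=2.35797; u=(-5.97422+(-36.868))/2.35797=-18.16915, w=(-5.97422−(-36.868))/2.35797=13.10188
k=3: b·v=2.78×2.241=6.22998; √(2b)=2.35797; u=(6.22998+(-6.754))/2.35797=-0.22223, w=(6.22998−(-6.754))/2.35797=5.50643
k=4: b·v=2.78×(-0.433)=-1.20374; √(2b)=2.35797; u=(-1.20374+32.468)/2.35797=13.25900, w=(-1.20374−32.468)/2.35797=-14.28000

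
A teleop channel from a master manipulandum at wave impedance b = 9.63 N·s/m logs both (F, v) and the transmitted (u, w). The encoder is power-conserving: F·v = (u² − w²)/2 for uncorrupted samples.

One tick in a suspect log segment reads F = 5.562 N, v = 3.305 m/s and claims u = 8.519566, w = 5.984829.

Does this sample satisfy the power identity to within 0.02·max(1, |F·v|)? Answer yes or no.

yes

F·v = 5.562×3.305 = 18.382410 W.
(u² − w²)/2 = (72.583005 − 35.818178)/2 = 18.382413 W.
|Δ| = 0.000003;  2% of max(1, |F·v|) = 0.367648.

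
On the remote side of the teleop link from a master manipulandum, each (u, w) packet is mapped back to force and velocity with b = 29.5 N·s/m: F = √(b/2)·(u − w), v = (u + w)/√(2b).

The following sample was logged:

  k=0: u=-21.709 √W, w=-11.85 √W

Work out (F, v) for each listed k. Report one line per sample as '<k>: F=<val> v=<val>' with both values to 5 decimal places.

0: F=-37.86421 v=-4.36901

k=0: u−w=-9.85900, u+w=-33.55900; √(b/2)=3.84057, √(2b)=7.68115; F=3.84057×(-9.859)=-37.86421, v=-33.55900/7.68115=-4.36901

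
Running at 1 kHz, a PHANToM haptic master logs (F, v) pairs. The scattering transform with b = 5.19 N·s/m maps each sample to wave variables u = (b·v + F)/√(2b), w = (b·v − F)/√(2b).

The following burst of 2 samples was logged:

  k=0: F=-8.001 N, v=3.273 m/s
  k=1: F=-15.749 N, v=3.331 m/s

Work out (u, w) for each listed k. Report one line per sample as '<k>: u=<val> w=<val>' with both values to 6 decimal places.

k=0: b·v=5.19×3.273=16.986870; √(2b)=3.221801; u=(16.986870+(-8.001))/3.221801=2.789083, w=(16.986870−(-8.001))/3.221801=7.755871
k=1: b·v=5.19×3.331=17.287890; √(2b)=3.221801; u=(17.287890+(-15.749))/3.221801=0.477649, w=(17.287890−(-15.749))/3.221801=10.254169

0: u=2.789083 w=7.755871
1: u=0.477649 w=10.254169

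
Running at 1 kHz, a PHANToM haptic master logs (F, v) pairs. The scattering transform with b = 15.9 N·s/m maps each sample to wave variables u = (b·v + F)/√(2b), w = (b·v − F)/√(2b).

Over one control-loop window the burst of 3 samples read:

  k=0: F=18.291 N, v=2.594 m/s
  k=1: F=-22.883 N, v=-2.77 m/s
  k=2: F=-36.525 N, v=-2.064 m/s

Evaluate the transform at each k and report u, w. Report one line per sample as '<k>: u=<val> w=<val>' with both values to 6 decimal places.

k=0: b·v=15.9×2.594=41.244600; √(2b)=5.639149; u=(41.244600+18.291)/5.639149=10.557551, w=(41.244600−18.291)/5.639149=4.070401
k=1: b·v=15.9×(-2.77)=-44.043000; √(2b)=5.639149; u=(-44.043000+(-22.883))/5.639149=-11.868103, w=(-44.043000−(-22.883))/5.639149=-3.752339
k=2: b·v=15.9×(-2.064)=-32.817600; √(2b)=5.639149; u=(-32.817600+(-36.525))/5.639149=-12.296643, w=(-32.817600−(-36.525))/5.639149=0.657440

0: u=10.557551 w=4.070401
1: u=-11.868103 w=-3.752339
2: u=-12.296643 w=0.657440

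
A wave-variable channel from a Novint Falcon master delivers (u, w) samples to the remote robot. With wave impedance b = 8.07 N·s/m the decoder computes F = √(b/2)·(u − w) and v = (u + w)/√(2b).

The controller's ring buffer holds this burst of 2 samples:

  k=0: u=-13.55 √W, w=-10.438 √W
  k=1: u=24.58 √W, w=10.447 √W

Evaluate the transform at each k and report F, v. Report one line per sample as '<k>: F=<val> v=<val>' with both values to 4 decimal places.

k=0: u−w=-3.1120, u+w=-23.9880; √(b/2)=2.0087, √(2b)=4.0175; F=2.0087×(-3.112)=-6.2512, v=-23.9880/4.0175=-5.9709
k=1: u−w=14.1330, u+w=35.0270; √(b/2)=2.0087, √(2b)=4.0175; F=2.0087×14.133=28.3894, v=35.0270/4.0175=8.7187

0: F=-6.2512 v=-5.9709
1: F=28.3894 v=8.7187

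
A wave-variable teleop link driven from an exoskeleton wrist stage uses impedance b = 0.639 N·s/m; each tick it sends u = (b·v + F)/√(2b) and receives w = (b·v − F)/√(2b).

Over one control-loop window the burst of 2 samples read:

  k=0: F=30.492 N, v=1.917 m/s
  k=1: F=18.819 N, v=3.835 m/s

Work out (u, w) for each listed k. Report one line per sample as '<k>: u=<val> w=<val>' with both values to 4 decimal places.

k=0: b·v=0.639×1.917=1.2250; √(2b)=1.1305; u=(1.2250+30.492)/1.1305=28.0560, w=(1.2250−30.492)/1.1305=-25.8889
k=1: b·v=0.639×3.835=2.4506; √(2b)=1.1305; u=(2.4506+18.819)/1.1305=18.8145, w=(2.4506−18.819)/1.1305=-14.4791

0: u=28.0560 w=-25.8889
1: u=18.8145 w=-14.4791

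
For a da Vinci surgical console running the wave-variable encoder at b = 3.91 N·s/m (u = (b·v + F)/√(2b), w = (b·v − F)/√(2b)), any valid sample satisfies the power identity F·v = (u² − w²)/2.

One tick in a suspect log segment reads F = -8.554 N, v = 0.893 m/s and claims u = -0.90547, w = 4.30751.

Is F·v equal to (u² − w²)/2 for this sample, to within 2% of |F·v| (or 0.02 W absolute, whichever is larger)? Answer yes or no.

F·v = (-8.554)×0.893 = -7.6387 W.
(u² − w²)/2 = (0.8199 − 18.5546)/2 = -8.8674 W.
|Δ| = 1.2287;  2% of max(1, |F·v|) = 0.1528.

no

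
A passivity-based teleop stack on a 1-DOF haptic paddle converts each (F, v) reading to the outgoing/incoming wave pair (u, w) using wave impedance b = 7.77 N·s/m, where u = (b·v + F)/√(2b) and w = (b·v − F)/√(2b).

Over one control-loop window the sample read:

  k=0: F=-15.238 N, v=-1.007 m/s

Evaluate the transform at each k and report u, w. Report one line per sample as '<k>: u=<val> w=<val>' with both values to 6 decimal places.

k=0: b·v=7.77×(-1.007)=-7.824390; √(2b)=3.942081; u=(-7.824390+(-15.238))/3.942081=-5.850309, w=(-7.824390−(-15.238))/3.942081=1.880634

0: u=-5.850309 w=1.880634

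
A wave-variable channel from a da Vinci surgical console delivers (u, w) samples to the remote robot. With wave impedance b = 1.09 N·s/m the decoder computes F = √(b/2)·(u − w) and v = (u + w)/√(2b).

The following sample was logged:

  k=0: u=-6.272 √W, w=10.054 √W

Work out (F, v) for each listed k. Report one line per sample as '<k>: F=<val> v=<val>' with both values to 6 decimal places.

0: F=-12.052525 v=2.561494

k=0: u−w=-16.326000, u+w=3.782000; √(b/2)=0.738241, √(2b)=1.476482; F=0.738241×(-16.326)=-12.052525, v=3.782000/1.476482=2.561494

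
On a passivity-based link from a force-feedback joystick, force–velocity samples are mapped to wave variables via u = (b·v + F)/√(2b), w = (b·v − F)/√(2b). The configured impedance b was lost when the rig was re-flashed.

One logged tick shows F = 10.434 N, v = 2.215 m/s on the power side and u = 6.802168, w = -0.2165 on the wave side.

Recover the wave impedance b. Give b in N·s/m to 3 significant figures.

b = 4.42 N·s/m

u + w = 6.585668;  u + w = √(2b)·v, so √(2b) = 6.585668/2.215 = 2.973214.
b = (√(2b))²/2 = 8.839999/2 = 4.419999.
(Check via u − w = 2F/√(2b): u − w = 7.018668, 2F/√(2b) = 7.018668.)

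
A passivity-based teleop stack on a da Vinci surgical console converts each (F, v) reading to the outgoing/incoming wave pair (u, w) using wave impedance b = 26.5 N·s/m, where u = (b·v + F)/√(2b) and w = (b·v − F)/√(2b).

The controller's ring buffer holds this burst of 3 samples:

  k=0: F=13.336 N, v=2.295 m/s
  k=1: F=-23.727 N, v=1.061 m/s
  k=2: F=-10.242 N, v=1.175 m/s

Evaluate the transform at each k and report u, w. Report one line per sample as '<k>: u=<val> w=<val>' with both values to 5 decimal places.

k=0: b·v=26.5×2.295=60.81750; √(2b)=7.28011; u=(60.81750+13.336)/7.28011=10.18577, w=(60.81750−13.336)/7.28011=6.52209
k=1: b·v=26.5×1.061=28.11650; √(2b)=7.28011; u=(28.11650+(-23.727))/7.28011=0.60294, w=(28.11650−(-23.727))/7.28011=7.12125
k=2: b·v=26.5×1.175=31.13750; √(2b)=7.28011; u=(31.13750+(-10.242))/7.28011=2.87022, w=(31.13750−(-10.242))/7.28011=5.68391

0: u=10.18577 w=6.52209
1: u=0.60294 w=7.12125
2: u=2.87022 w=5.68391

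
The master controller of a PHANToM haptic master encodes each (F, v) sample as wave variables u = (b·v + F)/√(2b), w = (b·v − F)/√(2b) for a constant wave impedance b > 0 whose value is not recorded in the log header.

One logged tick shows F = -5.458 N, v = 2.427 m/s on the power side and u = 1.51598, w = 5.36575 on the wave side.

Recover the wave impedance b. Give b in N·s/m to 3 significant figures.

b = 4.02 N·s/m

u + w = 6.88173;  u + w = √(2b)·v, so √(2b) = 6.88173/2.427 = 2.83549.
b = (√(2b))²/2 = 8.03999/2 = 4.02000.
(Check via u − w = 2F/√(2b): u − w = -3.84977, 2F/√(2b) = -3.84978.)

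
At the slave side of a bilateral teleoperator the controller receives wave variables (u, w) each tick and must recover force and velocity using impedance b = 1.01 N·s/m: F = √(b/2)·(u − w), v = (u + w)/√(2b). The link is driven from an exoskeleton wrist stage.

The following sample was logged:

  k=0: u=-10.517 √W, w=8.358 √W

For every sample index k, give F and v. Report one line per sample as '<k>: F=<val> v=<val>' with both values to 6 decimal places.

k=0: u−w=-18.875000, u+w=-2.159000; √(b/2)=0.710634, √(2b)=1.421267; F=0.710634×(-18.875)=-13.413208, v=-2.159000/1.421267=-1.519067

0: F=-13.413208 v=-1.519067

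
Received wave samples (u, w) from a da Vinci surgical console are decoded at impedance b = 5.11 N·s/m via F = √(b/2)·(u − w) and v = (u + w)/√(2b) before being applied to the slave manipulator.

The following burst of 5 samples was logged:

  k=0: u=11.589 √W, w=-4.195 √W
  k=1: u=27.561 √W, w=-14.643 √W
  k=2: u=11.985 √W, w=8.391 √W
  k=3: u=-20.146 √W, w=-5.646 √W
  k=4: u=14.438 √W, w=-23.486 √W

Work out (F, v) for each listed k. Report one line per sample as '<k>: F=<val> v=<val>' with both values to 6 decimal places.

0: F=25.229725 v=2.312885
1: F=67.460424 v=4.040823
2: F=5.744782 v=6.373727
3: F=-23.177333 v=-8.067883
4: F=60.619115 v=-2.830265

k=0: u−w=15.784000, u+w=7.394000; √(b/2)=1.598437, √(2b)=3.196873; F=1.598437×15.784=25.229725, v=7.394000/3.196873=2.312885
k=1: u−w=42.204000, u+w=12.918000; √(b/2)=1.598437, √(2b)=3.196873; F=1.598437×42.204=67.460424, v=12.918000/3.196873=4.040823
k=2: u−w=3.594000, u+w=20.376000; √(b/2)=1.598437, √(2b)=3.196873; F=1.598437×3.594=5.744782, v=20.376000/3.196873=6.373727
k=3: u−w=-14.500000, u+w=-25.792000; √(b/2)=1.598437, √(2b)=3.196873; F=1.598437×(-14.5)=-23.177333, v=-25.792000/3.196873=-8.067883
k=4: u−w=37.924000, u+w=-9.048000; √(b/2)=1.598437, √(2b)=3.196873; F=1.598437×37.924=60.619115, v=-9.048000/3.196873=-2.830265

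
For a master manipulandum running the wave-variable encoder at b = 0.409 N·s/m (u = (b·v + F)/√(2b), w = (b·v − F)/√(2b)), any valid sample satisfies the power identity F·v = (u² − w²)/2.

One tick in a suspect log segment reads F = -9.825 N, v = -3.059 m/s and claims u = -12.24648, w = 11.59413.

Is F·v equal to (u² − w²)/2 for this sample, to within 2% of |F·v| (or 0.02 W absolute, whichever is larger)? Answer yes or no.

no

F·v = (-9.825)×(-3.059) = 30.05467 W.
(u² − w²)/2 = (149.97627 − 134.42385)/2 = 7.77621 W.
|Δ| = 22.27846;  2% of max(1, |F·v|) = 0.60109.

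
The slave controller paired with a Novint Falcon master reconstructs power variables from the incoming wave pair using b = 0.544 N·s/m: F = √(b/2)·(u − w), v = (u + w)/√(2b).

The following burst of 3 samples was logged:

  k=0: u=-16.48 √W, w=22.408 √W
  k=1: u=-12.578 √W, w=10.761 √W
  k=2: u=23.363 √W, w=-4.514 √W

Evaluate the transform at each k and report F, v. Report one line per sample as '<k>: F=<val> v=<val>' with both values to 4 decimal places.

0: F=-20.2815 v=5.6832
1: F=-12.1721 v=-1.7420
2: F=14.5389 v=18.0707

k=0: u−w=-38.8880, u+w=5.9280; √(b/2)=0.5215, √(2b)=1.0431; F=0.5215×(-38.888)=-20.2815, v=5.9280/1.0431=5.6832
k=1: u−w=-23.3390, u+w=-1.8170; √(b/2)=0.5215, √(2b)=1.0431; F=0.5215×(-23.339)=-12.1721, v=-1.8170/1.0431=-1.7420
k=2: u−w=27.8770, u+w=18.8490; √(b/2)=0.5215, √(2b)=1.0431; F=0.5215×27.877=14.5389, v=18.8490/1.0431=18.0707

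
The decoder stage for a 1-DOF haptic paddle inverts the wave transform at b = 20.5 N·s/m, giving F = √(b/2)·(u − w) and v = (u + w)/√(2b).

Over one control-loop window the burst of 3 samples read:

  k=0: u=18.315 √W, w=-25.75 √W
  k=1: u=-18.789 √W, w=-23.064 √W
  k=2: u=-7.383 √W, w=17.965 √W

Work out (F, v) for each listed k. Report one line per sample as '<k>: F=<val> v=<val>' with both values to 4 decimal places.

k=0: u−w=44.0650, u+w=-7.4350; √(b/2)=3.2016, √(2b)=6.4031; F=3.2016×44.065=141.0768, v=-7.4350/6.4031=-1.1612
k=1: u−w=4.2750, u+w=-41.8530; √(b/2)=3.2016, √(2b)=6.4031; F=3.2016×4.275=13.6867, v=-41.8530/6.4031=-6.5363
k=2: u−w=-25.3480, u+w=10.5820; √(b/2)=3.2016, √(2b)=6.4031; F=3.2016×(-25.348)=-81.1532, v=10.5820/6.4031=1.6526

0: F=141.0768 v=-1.1612
1: F=13.6867 v=-6.5363
2: F=-81.1532 v=1.6526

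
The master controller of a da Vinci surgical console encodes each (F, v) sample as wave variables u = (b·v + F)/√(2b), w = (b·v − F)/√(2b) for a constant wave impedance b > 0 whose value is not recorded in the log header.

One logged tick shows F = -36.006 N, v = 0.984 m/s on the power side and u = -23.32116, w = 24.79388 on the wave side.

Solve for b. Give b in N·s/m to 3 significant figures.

b = 1.12 N·s/m

u + w = 1.4727;  u + w = √(2b)·v, so √(2b) = 1.4727/0.984 = 1.4967.
b = (√(2b))²/2 = 2.2400/2 = 1.1200.
(Check via u − w = 2F/√(2b): u − w = -48.1150, 2F/√(2b) = -48.1149.)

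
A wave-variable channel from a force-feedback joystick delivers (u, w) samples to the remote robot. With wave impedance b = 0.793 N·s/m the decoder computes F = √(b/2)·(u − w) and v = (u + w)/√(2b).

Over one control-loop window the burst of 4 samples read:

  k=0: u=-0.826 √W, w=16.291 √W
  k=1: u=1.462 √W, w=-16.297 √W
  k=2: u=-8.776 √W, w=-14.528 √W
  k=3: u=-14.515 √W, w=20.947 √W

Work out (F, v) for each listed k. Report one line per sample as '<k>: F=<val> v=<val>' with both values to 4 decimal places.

0: F=-10.7783 v=12.2800
1: F=11.1825 v=-11.7797
2: F=3.6219 v=-18.5046
3: F=-22.3298 v=5.1073

k=0: u−w=-17.1170, u+w=15.4650; √(b/2)=0.6297, √(2b)=1.2594; F=0.6297×(-17.117)=-10.7783, v=15.4650/1.2594=12.2800
k=1: u−w=17.7590, u+w=-14.8350; √(b/2)=0.6297, √(2b)=1.2594; F=0.6297×17.759=11.1825, v=-14.8350/1.2594=-11.7797
k=2: u−w=5.7520, u+w=-23.3040; √(b/2)=0.6297, √(2b)=1.2594; F=0.6297×5.752=3.6219, v=-23.3040/1.2594=-18.5046
k=3: u−w=-35.4620, u+w=6.4320; √(b/2)=0.6297, √(2b)=1.2594; F=0.6297×(-35.462)=-22.3298, v=6.4320/1.2594=5.1073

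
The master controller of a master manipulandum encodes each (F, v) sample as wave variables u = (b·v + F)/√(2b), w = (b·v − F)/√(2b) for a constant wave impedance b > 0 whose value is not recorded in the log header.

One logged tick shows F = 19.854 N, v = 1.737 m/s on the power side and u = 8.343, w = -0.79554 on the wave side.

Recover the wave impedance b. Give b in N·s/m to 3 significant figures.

u + w = 7.54746;  u + w = √(2b)·v, so √(2b) = 7.54746/1.737 = 4.34511.
b = (√(2b))²/2 = 18.88000/2 = 9.44000.
(Check via u − w = 2F/√(2b): u − w = 9.13854, 2F/√(2b) = 9.13854.)

b = 9.44 N·s/m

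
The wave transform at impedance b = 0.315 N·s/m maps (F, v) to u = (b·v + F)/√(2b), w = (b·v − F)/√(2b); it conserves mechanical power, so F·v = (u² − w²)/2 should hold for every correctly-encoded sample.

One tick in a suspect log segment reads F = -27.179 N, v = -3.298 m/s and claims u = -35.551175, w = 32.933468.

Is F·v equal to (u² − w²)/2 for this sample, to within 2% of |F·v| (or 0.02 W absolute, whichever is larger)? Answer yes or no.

F·v = (-27.179)×(-3.298) = 89.636342 W.
(u² − w²)/2 = (1263.886044 − 1084.613315)/2 = 89.636365 W.
|Δ| = 0.000023;  2% of max(1, |F·v|) = 1.792727.

yes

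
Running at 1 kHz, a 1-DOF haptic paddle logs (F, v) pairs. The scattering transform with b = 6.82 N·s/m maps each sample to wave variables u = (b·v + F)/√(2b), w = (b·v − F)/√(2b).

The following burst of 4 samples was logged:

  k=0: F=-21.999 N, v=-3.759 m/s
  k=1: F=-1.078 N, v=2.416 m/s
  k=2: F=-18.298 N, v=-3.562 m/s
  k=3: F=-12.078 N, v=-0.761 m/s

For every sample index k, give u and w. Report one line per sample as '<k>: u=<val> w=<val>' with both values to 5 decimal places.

0: u=-12.89800 w=-0.98488
1: u=4.16955 w=4.75332
2: u=-11.53212 w=-1.62319
3: u=-4.67558 w=1.86503

k=0: b·v=6.82×(-3.759)=-25.63638; √(2b)=3.69324; u=(-25.63638+(-21.999))/3.69324=-12.89800, w=(-25.63638−(-21.999))/3.69324=-0.98488
k=1: b·v=6.82×2.416=16.47712; √(2b)=3.69324; u=(16.47712+(-1.078))/3.69324=4.16955, w=(16.47712−(-1.078))/3.69324=4.75332
k=2: b·v=6.82×(-3.562)=-24.29284; √(2b)=3.69324; u=(-24.29284+(-18.298))/3.69324=-11.53212, w=(-24.29284−(-18.298))/3.69324=-1.62319
k=3: b·v=6.82×(-0.761)=-5.19002; √(2b)=3.69324; u=(-5.19002+(-12.078))/3.69324=-4.67558, w=(-5.19002−(-12.078))/3.69324=1.86503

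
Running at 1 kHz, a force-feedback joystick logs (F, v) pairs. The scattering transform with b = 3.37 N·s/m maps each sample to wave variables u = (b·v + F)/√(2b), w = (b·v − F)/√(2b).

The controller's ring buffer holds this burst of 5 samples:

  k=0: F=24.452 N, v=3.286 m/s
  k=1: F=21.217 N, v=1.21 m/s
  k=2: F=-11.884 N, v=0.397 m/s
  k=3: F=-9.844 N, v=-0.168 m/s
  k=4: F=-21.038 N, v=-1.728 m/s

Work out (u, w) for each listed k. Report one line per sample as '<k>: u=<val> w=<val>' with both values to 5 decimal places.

0: u=13.68403 w=-5.15308
1: u=9.74315 w=-6.60181
2: u=-4.06221 w=5.09288
3: u=-4.00984 w=3.57369
4: u=-10.34661 w=5.86046

k=0: b·v=3.37×3.286=11.07382; √(2b)=2.59615; u=(11.07382+24.452)/2.59615=13.68403, w=(11.07382−24.452)/2.59615=-5.15308
k=1: b·v=3.37×1.21=4.07770; √(2b)=2.59615; u=(4.07770+21.217)/2.59615=9.74315, w=(4.07770−21.217)/2.59615=-6.60181
k=2: b·v=3.37×0.397=1.33789; √(2b)=2.59615; u=(1.33789+(-11.884))/2.59615=-4.06221, w=(1.33789−(-11.884))/2.59615=5.09288
k=3: b·v=3.37×(-0.168)=-0.56616; √(2b)=2.59615; u=(-0.56616+(-9.844))/2.59615=-4.00984, w=(-0.56616−(-9.844))/2.59615=3.57369
k=4: b·v=3.37×(-1.728)=-5.82336; √(2b)=2.59615; u=(-5.82336+(-21.038))/2.59615=-10.34661, w=(-5.82336−(-21.038))/2.59615=5.86046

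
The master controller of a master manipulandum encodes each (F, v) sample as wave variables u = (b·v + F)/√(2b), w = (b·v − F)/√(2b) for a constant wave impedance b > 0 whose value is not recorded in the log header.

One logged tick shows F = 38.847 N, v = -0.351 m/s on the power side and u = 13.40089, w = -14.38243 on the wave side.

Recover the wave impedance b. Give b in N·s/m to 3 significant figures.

u + w = -0.9815;  u + w = √(2b)·v, so √(2b) = -0.9815/(-0.351) = 2.7964.
b = (√(2b))²/2 = 7.8199/2 = 3.9100.
(Check via u − w = 2F/√(2b): u − w = 27.7833, 2F/√(2b) = 27.7835.)

b = 3.91 N·s/m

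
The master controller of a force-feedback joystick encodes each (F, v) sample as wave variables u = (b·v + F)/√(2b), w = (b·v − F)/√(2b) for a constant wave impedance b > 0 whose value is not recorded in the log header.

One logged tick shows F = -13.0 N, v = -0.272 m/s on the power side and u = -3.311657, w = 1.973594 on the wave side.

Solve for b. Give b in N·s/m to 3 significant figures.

u + w = -1.338063;  u + w = √(2b)·v, so √(2b) = -1.338063/(-0.272) = 4.919349.
b = (√(2b))²/2 = 24.199997/2 = 12.099999.
(Check via u − w = 2F/√(2b): u − w = -5.285251, 2F/√(2b) = -5.285252.)

b = 12.1 N·s/m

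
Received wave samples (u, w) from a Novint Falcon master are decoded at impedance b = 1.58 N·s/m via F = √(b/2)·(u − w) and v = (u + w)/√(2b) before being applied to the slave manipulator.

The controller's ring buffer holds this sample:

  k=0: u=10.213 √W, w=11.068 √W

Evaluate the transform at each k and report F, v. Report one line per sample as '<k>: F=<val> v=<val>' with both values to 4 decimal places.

0: F=-0.7599 v=11.9715

k=0: u−w=-0.8550, u+w=21.2810; √(b/2)=0.8888, √(2b)=1.7776; F=0.8888×(-0.855)=-0.7599, v=21.2810/1.7776=11.9715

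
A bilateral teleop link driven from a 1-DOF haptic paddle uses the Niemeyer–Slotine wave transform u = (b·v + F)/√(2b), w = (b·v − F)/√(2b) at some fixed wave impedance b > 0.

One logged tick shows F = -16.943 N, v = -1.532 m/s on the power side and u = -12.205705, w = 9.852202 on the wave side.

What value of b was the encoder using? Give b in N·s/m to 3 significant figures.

u + w = -2.353503;  u + w = √(2b)·v, so √(2b) = -2.353503/(-1.532) = 1.536229.
b = (√(2b))²/2 = 2.360000/2 = 1.180000.
(Check via u − w = 2F/√(2b): u − w = -22.057907, 2F/√(2b) = -22.057908.)

b = 1.18 N·s/m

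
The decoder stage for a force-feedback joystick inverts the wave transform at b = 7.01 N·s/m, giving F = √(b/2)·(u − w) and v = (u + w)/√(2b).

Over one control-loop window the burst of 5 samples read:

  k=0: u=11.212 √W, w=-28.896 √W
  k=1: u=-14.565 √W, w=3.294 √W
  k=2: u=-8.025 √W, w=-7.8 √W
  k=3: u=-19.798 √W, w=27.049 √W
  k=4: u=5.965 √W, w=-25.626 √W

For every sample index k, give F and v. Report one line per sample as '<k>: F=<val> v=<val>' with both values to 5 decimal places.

k=0: u−w=40.10800, u+w=-17.68400; √(b/2)=1.87216, √(2b)=3.74433; F=1.87216×40.108=75.08877, v=-17.68400/3.74433=-4.72288
k=1: u−w=-17.85900, u+w=-11.27100; √(b/2)=1.87216, √(2b)=3.74433; F=1.87216×(-17.859)=-33.43499, v=-11.27100/3.74433=-3.01015
k=2: u−w=-0.22500, u+w=-15.82500; √(b/2)=1.87216, √(2b)=3.74433; F=1.87216×(-0.225)=-0.42124, v=-15.82500/3.74433=-4.22639
k=3: u−w=-46.84700, u+w=7.25100; √(b/2)=1.87216, √(2b)=3.74433; F=1.87216×(-46.847)=-87.70529, v=7.25100/3.74433=1.93653
k=4: u−w=31.59100, u+w=-19.66100; √(b/2)=1.87216, √(2b)=3.74433; F=1.87216×31.591=59.14355, v=-19.66100/3.74433=-5.25087

0: F=75.08877 v=-4.72288
1: F=-33.43499 v=-3.01015
2: F=-0.42124 v=-4.22639
3: F=-87.70529 v=1.93653
4: F=59.14355 v=-5.25087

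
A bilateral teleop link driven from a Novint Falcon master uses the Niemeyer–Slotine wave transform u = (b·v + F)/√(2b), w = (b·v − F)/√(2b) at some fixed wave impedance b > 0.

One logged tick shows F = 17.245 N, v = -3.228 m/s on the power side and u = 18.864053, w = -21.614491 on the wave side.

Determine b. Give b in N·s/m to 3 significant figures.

b = 0.363 N·s/m

u + w = -2.750438;  u + w = √(2b)·v, so √(2b) = -2.750438/(-3.228) = 0.852056.
b = (√(2b))²/2 = 0.726000/2 = 0.363000.
(Check via u − w = 2F/√(2b): u − w = 40.478544, 2F/√(2b) = 40.478542.)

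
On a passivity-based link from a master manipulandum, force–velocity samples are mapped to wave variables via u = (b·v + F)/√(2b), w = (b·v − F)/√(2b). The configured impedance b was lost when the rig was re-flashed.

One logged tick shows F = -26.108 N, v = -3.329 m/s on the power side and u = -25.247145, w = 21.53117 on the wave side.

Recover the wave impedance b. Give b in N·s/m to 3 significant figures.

u + w = -3.715975;  u + w = √(2b)·v, so √(2b) = -3.715975/(-3.329) = 1.116244.
b = (√(2b))²/2 = 1.246000/2 = 0.623000.
(Check via u − w = 2F/√(2b): u − w = -46.778315, 2F/√(2b) = -46.778319.)

b = 0.623 N·s/m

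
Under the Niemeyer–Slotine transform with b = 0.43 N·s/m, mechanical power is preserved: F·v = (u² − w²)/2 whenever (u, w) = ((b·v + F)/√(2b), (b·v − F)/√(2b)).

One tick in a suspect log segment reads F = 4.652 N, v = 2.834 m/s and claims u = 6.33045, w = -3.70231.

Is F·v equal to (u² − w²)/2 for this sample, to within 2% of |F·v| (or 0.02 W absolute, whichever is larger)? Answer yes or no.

yes

F·v = 4.652×2.834 = 13.1838 W.
(u² − w²)/2 = (40.0746 − 13.7071)/2 = 13.1837 W.
|Δ| = 0.0000;  2% of max(1, |F·v|) = 0.2637.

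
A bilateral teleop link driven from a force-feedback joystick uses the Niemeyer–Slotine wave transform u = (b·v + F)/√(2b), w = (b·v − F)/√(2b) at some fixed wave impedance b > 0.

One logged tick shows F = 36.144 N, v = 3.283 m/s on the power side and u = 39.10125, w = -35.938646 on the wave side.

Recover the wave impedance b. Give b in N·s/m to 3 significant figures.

u + w = 3.162604;  u + w = √(2b)·v, so √(2b) = 3.162604/3.283 = 0.963327.
b = (√(2b))²/2 = 0.928000/2 = 0.464000.
(Check via u − w = 2F/√(2b): u − w = 75.039896, 2F/√(2b) = 75.039905.)

b = 0.464 N·s/m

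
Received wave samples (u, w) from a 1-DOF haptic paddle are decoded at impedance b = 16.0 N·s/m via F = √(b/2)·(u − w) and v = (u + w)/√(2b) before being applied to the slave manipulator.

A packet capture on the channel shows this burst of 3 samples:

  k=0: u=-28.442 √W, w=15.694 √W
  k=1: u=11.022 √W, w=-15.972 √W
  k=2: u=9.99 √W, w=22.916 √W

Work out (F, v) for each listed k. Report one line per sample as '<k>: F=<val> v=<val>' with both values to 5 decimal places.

k=0: u−w=-44.13600, u+w=-12.74800; √(b/2)=2.82843, √(2b)=5.65685; F=2.82843×(-44.136)=-124.83546, v=-12.74800/5.65685=-2.25355
k=1: u−w=26.99400, u+w=-4.95000; √(b/2)=2.82843, √(2b)=5.65685; F=2.82843×26.994=76.35056, v=-4.95000/5.65685=-0.87504
k=2: u−w=-12.92600, u+w=32.90600; √(b/2)=2.82843, √(2b)=5.65685; F=2.82843×(-12.926)=-36.56025, v=32.90600/5.65685=5.81701

0: F=-124.83546 v=-2.25355
1: F=76.35056 v=-0.87504
2: F=-36.56025 v=5.81701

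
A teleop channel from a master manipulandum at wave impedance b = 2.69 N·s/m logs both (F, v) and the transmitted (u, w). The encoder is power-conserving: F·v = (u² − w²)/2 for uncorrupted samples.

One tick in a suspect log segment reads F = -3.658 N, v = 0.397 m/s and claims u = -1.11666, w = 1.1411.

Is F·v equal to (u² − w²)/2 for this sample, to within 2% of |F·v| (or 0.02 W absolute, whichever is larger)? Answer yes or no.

F·v = (-3.658)×0.397 = -1.45223 W.
(u² − w²)/2 = (1.24693 − 1.30211)/2 = -0.02759 W.
|Δ| = 1.42464;  2% of max(1, |F·v|) = 0.02904.

no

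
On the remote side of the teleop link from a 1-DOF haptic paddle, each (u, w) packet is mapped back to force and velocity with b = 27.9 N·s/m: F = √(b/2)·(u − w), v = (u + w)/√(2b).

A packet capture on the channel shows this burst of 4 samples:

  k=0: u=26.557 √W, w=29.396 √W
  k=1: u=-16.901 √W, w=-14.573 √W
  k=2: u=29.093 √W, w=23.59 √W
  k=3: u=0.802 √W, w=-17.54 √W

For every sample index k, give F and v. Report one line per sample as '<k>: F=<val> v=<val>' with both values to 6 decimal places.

k=0: u−w=-2.839000, u+w=55.953000; √(b/2)=3.734970, √(2b)=7.469940; F=3.734970×(-2.839)=-10.603579, v=55.953000/7.469940=7.490422
k=1: u−w=-2.328000, u+w=-31.474000; √(b/2)=3.734970, √(2b)=7.469940; F=3.734970×(-2.328)=-8.695010, v=-31.474000/7.469940=-4.213421
k=2: u−w=5.503000, u+w=52.683000; √(b/2)=3.734970, √(2b)=7.469940; F=3.734970×5.503=20.553539, v=52.683000/7.469940=7.052667
k=3: u−w=18.342000, u+w=-16.738000; √(b/2)=3.734970, √(2b)=7.469940; F=3.734970×18.342=68.506818, v=-16.738000/7.469940=-2.240714

0: F=-10.603579 v=7.490422
1: F=-8.695010 v=-4.213421
2: F=20.553539 v=7.052667
3: F=68.506818 v=-2.240714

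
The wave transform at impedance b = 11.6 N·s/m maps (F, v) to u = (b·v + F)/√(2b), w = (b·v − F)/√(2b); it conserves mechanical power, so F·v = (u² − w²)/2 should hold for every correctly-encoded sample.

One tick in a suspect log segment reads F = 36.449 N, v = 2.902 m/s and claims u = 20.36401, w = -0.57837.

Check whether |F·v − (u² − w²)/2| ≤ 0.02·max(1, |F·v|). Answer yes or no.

no

F·v = 36.449×2.902 = 105.7750 W.
(u² − w²)/2 = (414.6929 − 0.3345)/2 = 207.1792 W.
|Δ| = 101.4042;  2% of max(1, |F·v|) = 2.1155.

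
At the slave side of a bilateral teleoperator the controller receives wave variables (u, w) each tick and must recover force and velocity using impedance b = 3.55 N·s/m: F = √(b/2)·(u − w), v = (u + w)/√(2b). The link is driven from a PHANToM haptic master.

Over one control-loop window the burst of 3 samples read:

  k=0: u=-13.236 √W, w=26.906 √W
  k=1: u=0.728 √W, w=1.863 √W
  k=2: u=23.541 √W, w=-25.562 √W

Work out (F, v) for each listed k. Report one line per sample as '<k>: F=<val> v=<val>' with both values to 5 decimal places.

k=0: u−w=-40.14200, u+w=13.67000; √(b/2)=1.33229, √(2b)=2.66458; F=1.33229×(-40.142)=-53.48084, v=13.67000/2.66458=5.13026
k=1: u−w=-1.13500, u+w=2.59100; √(b/2)=1.33229, √(2b)=2.66458; F=1.33229×(-1.135)=-1.51215, v=2.59100/2.66458=0.97238
k=2: u−w=49.10300, u+w=-2.02100; √(b/2)=1.33229, √(2b)=2.66458; F=1.33229×49.103=65.41950, v=-2.02100/2.66458=-0.75847

0: F=-53.48084 v=5.13026
1: F=-1.51215 v=0.97238
2: F=65.41950 v=-0.75847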